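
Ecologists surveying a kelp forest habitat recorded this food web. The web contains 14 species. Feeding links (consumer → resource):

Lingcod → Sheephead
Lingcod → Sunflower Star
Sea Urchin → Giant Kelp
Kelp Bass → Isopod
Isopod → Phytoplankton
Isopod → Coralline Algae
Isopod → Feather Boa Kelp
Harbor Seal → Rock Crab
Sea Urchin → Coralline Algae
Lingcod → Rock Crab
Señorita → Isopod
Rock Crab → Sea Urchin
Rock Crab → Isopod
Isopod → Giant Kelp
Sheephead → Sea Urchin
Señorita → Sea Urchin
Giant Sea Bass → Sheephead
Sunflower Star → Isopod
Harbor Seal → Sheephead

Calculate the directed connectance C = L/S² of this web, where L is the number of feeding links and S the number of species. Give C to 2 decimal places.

C = 0.10

The web has S = 14 species and L = 19 feeding links.
C = L / S² = 19 / 196 = 0.0969 ≈ 0.10.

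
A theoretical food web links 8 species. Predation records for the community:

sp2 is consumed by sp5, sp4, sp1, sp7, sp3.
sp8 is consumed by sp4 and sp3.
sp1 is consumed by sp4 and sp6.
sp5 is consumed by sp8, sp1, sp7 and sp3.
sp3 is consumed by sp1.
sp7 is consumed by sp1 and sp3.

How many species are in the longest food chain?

6 species

One longest chain: sp2 → sp5 → sp8 → sp3 → sp1 → sp4.
It has 6 species and 5 links.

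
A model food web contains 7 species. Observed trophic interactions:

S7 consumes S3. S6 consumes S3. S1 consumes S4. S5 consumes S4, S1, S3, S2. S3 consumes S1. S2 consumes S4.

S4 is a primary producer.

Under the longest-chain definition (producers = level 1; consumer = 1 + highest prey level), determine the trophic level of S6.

S4 is a producer → level 1.
S1 eats S4 → level 2.
S3 eats S1 → level 3.
S6 eats S3 → level 4.

Trophic level 4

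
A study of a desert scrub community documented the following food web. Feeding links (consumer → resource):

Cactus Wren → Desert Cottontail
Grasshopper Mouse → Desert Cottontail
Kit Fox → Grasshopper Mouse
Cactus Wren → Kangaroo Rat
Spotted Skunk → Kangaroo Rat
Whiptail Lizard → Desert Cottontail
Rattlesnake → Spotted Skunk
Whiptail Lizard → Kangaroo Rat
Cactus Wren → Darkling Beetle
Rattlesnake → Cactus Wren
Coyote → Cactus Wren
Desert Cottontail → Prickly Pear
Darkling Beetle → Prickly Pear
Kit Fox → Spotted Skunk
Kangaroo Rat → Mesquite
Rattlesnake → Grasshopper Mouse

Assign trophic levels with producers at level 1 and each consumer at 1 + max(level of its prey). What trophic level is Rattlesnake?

Trophic level 4

Prickly Pear is a producer → level 1.
Desert Cottontail eats Prickly Pear → level 2.
Grasshopper Mouse eats Desert Cottontail → level 3.
Rattlesnake eats Grasshopper Mouse (level 3); other prey at levels: Spotted Skunk 3, Cactus Wren 3 → level 4.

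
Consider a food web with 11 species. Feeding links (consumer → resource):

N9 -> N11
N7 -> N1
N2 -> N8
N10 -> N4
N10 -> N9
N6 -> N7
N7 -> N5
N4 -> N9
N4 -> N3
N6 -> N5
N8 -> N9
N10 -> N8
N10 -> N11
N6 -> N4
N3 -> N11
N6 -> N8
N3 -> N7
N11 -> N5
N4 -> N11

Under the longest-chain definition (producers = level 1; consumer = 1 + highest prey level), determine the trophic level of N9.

N5 is a producer → level 1.
N11 eats N5 → level 2.
N9 eats N11 → level 3.

Trophic level 3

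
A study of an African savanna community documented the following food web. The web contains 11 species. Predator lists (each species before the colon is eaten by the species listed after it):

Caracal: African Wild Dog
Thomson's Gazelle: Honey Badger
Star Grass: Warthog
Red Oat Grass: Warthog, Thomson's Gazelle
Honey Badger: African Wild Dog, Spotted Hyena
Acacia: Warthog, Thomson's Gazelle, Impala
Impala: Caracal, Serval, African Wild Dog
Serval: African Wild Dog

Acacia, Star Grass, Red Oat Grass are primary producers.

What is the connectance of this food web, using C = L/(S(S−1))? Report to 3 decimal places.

C = 0.127

The web has S = 11 species and L = 14 feeding links.
C = L / (S(S−1)) = 14 / 110 = 0.1273 ≈ 0.127.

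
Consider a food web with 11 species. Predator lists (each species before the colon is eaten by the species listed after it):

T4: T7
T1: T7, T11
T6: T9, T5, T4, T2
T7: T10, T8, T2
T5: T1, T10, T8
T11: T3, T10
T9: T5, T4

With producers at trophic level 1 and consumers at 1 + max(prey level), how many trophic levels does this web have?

6

Producers (level 1): T6.
T6 → T9 → T5 → T1 → T7 → T8 gives T8 level 6.
No species has a prey at level 6, so no species reaches level 7.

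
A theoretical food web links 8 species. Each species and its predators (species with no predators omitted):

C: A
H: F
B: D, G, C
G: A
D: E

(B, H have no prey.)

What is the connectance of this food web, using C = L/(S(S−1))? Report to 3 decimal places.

C = 0.125

The web has S = 8 species and L = 7 feeding links.
C = L / (S(S−1)) = 7 / 56 = 0.1250 ≈ 0.125.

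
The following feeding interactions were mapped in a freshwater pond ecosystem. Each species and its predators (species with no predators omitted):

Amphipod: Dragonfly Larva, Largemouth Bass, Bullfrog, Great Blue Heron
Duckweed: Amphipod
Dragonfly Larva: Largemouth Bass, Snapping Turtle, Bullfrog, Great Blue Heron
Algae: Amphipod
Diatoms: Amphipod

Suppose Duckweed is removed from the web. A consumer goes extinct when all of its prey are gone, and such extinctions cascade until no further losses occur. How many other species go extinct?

Remove Duckweed.
Every predator of it retains at least one other prey: Amphipod still has Algae, Diatoms.
No consumer loses all prey, so no secondary extinctions occur.

0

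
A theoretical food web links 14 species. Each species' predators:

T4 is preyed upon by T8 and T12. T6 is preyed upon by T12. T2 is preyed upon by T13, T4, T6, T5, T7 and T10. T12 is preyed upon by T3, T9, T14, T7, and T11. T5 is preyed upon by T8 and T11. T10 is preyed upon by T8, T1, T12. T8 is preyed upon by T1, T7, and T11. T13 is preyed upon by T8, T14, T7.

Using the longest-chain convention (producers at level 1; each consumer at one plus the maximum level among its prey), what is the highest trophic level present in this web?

4

Producers (level 1): T2.
T2 → T4 → T12 → T3 gives T3 level 4.
No species has a prey at level 4, so no species reaches level 5.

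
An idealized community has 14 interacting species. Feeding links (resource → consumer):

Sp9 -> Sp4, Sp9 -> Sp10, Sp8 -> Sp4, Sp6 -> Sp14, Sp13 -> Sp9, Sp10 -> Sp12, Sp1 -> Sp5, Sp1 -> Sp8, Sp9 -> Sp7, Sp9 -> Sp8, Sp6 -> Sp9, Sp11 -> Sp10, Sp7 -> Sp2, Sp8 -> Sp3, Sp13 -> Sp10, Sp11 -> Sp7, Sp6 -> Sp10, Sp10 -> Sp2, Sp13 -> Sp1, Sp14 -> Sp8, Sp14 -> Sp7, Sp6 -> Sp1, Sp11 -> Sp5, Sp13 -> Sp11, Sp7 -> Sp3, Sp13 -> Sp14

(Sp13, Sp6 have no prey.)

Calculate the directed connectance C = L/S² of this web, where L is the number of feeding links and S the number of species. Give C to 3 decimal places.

The web has S = 14 species and L = 26 feeding links.
C = L / S² = 26 / 196 = 0.1327 ≈ 0.133.

C = 0.133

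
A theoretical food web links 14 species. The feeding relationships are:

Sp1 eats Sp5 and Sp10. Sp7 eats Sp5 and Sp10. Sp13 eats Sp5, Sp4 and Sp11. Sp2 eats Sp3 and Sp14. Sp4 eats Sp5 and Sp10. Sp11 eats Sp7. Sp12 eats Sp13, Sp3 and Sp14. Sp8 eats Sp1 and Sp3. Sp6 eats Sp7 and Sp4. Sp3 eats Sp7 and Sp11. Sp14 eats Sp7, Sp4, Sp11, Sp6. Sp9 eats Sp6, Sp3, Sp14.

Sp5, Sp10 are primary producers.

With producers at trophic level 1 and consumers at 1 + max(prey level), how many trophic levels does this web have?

5

Producers (level 1): Sp5, Sp10.
Sp5 → Sp7 → Sp11 → Sp3 → Sp2 gives Sp2 level 5.
No species has a prey at level 5, so no species reaches level 6.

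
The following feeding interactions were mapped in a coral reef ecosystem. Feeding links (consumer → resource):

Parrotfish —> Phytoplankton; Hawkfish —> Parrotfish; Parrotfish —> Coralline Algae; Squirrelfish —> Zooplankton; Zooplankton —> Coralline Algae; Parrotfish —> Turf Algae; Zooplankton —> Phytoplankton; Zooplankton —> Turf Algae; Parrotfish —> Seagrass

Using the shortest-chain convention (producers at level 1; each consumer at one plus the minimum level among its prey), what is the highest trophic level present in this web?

3

Producers (level 1): Turf Algae, Seagrass, Coralline Algae, Phytoplankton.
Following each consumer down to its lowest-level prey: Turf Algae → Zooplankton → Squirrelfish (levels 1 through 3).
All prey of Squirrelfish (Zooplankton 2) are at level 2 or above, so Squirrelfish is at level 1 + 2 = 3.
Every consumer has at least one prey at level 2 or below, so none exceeds level 3.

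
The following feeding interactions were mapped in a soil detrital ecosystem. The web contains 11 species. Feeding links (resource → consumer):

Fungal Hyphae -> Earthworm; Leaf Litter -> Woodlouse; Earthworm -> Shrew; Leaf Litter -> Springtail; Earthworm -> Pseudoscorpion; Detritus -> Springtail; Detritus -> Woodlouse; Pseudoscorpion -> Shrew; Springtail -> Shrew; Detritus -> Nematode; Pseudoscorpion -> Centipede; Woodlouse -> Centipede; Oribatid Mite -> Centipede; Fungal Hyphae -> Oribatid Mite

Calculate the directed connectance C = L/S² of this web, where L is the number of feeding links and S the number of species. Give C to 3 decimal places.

C = 0.116

The web has S = 11 species and L = 14 feeding links.
C = L / S² = 14 / 121 = 0.1157 ≈ 0.116.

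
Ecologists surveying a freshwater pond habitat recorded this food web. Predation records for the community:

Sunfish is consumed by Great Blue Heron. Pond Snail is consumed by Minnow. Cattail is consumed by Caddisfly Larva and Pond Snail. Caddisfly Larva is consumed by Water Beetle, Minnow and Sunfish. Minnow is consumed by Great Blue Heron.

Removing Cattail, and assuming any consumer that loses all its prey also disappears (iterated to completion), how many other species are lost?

Remove Cattail.
Round 1: Pond Snail (all prey gone), Caddisfly Larva (all prey gone) → extinct.
Round 2: Sunfish (all prey gone), Minnow (all prey gone), Water Beetle (all prey gone) → extinct.
Round 3: Great Blue Heron (all prey gone) → extinct.
No further losses. Total secondary extinctions: 6.

6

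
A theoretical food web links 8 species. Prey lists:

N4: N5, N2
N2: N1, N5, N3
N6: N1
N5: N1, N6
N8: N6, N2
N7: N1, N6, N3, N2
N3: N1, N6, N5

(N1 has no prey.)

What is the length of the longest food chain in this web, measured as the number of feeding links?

One longest chain: N1 → N6 → N5 → N3 → N2 → N7.
It has 6 species and 5 links.

5 links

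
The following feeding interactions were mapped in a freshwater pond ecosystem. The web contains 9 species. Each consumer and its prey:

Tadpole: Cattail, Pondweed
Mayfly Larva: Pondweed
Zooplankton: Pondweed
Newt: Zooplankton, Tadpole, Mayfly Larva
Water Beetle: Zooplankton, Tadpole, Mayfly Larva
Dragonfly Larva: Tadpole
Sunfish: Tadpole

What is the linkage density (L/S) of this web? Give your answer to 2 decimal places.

L/S = 1.33

There are L = 12 links among S = 9 species.
L/S = 12/9 = 1.3333 ≈ 1.33.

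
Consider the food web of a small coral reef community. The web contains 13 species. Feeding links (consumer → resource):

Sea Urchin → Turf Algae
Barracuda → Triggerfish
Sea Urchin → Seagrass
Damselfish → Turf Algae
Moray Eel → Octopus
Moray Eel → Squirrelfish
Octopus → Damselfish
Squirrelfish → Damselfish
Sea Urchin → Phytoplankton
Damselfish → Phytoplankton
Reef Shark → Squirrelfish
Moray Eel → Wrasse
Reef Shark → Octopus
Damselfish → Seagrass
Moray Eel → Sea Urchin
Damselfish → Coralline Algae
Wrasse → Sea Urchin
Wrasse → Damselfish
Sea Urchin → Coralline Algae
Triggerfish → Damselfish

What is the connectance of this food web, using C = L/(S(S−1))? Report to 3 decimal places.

The web has S = 13 species and L = 20 feeding links.
C = L / (S(S−1)) = 20 / 156 = 0.1282 ≈ 0.128.

C = 0.128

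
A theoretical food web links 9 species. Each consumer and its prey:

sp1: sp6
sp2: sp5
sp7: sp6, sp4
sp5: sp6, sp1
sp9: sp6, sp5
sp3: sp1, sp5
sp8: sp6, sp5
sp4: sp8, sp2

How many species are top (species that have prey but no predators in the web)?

3

Top species (has prey, but nothing eats it): sp9, sp3, sp7.
Count: 3.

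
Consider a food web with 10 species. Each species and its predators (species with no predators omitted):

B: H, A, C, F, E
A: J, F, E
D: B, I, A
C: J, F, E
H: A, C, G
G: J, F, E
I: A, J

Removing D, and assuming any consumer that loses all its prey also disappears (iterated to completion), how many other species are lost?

9

Remove D.
Round 1: B (all prey gone), I (all prey gone) → extinct.
Round 2: H (all prey gone) → extinct.
Round 3: A (all prey gone), C (all prey gone), G (all prey gone) → extinct.
Round 4: J (all prey gone), F (all prey gone), E (all prey gone) → extinct.
No further losses. Total secondary extinctions: 9.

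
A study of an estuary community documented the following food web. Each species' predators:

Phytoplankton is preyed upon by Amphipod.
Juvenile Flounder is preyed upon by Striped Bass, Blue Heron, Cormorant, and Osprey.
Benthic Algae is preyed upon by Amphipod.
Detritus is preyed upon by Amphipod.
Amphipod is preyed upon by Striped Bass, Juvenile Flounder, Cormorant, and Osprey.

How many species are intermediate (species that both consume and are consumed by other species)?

2

Intermediate species (has both prey and predators): Amphipod, Juvenile Flounder.
Count: 2.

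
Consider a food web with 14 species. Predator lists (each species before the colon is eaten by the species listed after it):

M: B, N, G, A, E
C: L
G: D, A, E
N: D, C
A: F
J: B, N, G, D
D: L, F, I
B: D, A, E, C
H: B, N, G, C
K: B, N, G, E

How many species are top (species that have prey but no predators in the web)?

Top species (has prey, but nothing eats it): E, L, F, I.
Count: 4.

4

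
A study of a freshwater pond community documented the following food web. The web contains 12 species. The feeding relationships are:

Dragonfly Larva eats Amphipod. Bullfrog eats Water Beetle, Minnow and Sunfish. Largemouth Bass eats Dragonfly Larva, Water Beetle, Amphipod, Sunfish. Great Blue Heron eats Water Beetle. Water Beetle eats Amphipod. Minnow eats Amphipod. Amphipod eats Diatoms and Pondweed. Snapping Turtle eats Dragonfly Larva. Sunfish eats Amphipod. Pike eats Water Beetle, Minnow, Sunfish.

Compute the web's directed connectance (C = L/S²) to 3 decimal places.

The web has S = 12 species and L = 18 feeding links.
C = L / S² = 18 / 144 = 0.1250 ≈ 0.125.

C = 0.125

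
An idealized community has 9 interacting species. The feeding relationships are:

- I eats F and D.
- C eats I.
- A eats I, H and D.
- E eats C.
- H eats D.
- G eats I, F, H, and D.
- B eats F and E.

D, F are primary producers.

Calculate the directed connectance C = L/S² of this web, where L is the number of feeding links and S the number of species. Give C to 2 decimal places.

C = 0.17

The web has S = 9 species and L = 14 feeding links.
C = L / S² = 14 / 81 = 0.1728 ≈ 0.17.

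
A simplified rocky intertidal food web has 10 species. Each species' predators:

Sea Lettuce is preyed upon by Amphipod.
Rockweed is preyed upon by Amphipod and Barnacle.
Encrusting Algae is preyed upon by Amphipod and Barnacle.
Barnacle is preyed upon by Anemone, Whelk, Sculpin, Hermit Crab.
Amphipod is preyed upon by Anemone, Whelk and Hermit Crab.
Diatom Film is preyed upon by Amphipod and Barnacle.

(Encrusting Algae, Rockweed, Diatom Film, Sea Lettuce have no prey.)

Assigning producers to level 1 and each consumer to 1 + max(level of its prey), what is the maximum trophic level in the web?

Producers (level 1): Encrusting Algae, Rockweed, Diatom Film, Sea Lettuce.
Encrusting Algae → Barnacle → Whelk gives Whelk level 3.
No species has a prey at level 3, so no species reaches level 4.

3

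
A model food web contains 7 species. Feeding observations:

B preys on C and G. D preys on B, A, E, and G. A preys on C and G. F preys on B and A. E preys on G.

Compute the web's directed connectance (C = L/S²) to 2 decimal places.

The web has S = 7 species and L = 11 feeding links.
C = L / S² = 11 / 49 = 0.2245 ≈ 0.22.

C = 0.22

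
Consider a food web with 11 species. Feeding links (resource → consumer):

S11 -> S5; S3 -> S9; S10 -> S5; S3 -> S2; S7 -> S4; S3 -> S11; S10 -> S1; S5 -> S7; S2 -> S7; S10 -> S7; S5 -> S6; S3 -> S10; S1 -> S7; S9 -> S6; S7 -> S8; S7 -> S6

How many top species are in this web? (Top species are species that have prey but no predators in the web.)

3

Top species (has prey, but nothing eats it): S4, S6, S8.
Count: 3.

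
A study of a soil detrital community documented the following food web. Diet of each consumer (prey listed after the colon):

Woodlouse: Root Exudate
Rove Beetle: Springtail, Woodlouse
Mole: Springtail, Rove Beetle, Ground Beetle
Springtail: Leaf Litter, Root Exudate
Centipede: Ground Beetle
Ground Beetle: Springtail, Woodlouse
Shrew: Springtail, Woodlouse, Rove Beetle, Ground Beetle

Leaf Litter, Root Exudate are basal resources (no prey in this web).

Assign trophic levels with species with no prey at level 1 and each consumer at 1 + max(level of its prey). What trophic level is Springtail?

Leaf Litter has no prey (basal) → level 1.
Springtail eats Leaf Litter (level 1); other prey at levels: Root Exudate 1 → level 2.

Trophic level 2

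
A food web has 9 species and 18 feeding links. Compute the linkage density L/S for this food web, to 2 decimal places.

L/S = 2.00

There are L = 18 links among S = 9 species.
L/S = 18/9 = 2.0000 ≈ 2.00.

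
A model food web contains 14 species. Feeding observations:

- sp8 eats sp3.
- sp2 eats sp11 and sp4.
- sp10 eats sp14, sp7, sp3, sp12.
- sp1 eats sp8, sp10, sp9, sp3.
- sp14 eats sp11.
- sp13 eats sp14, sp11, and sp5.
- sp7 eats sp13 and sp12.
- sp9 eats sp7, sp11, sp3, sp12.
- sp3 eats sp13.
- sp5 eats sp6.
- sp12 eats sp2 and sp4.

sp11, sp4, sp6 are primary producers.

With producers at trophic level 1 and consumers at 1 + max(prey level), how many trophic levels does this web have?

6

Producers (level 1): sp11, sp4, sp6.
sp6 → sp5 → sp13 → sp7 → sp9 → sp1 gives sp1 level 6.
No species has a prey at level 6, so no species reaches level 7.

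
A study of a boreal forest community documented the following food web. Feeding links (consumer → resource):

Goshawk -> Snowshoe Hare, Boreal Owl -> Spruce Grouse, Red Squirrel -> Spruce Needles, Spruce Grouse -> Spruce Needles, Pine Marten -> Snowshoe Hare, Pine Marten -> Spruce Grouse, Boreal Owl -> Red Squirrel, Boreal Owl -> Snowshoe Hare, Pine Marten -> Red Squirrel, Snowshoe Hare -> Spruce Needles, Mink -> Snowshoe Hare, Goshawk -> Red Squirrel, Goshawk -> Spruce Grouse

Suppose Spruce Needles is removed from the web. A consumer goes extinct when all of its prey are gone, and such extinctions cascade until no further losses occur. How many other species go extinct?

7

Remove Spruce Needles.
Round 1: Snowshoe Hare (all prey gone), Red Squirrel (all prey gone), Spruce Grouse (all prey gone) → extinct.
Round 2: Goshawk (all prey gone), Boreal Owl (all prey gone), Mink (all prey gone), Pine Marten (all prey gone) → extinct.
No further losses. Total secondary extinctions: 7.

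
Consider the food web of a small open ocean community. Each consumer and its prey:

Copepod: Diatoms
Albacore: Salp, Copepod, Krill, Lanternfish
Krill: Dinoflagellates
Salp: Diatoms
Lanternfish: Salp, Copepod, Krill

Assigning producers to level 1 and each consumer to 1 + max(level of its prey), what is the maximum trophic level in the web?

4

Producers (level 1): Dinoflagellates, Diatoms.
Diatoms → Salp → Lanternfish → Albacore gives Albacore level 4.
No species has a prey at level 4, so no species reaches level 5.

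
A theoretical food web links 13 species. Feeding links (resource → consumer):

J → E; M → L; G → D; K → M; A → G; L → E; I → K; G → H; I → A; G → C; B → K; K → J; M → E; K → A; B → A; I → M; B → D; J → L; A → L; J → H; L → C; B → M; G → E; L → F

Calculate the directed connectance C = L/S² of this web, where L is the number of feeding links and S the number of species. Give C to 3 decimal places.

C = 0.142

The web has S = 13 species and L = 24 feeding links.
C = L / S² = 24 / 169 = 0.1420 ≈ 0.142.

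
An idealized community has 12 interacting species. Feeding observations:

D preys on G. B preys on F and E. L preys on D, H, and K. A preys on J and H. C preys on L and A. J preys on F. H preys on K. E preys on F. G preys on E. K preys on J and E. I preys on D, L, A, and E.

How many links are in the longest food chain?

One longest chain: F → E → K → H → A → I.
It has 6 species and 5 links.

5 links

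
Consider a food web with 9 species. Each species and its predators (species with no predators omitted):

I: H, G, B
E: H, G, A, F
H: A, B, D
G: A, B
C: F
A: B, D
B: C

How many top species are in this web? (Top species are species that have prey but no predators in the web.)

2

Top species (has prey, but nothing eats it): D, F.
Count: 2.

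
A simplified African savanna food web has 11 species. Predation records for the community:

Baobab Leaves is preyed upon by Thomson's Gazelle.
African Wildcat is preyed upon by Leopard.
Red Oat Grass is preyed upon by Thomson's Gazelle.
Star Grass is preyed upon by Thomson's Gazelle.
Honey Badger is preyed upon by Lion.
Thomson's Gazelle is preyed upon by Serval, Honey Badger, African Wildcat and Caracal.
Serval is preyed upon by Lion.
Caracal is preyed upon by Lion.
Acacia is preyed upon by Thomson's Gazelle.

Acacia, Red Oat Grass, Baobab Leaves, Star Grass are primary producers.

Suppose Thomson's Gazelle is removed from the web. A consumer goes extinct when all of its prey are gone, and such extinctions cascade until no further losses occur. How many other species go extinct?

Remove Thomson's Gazelle.
Round 1: Honey Badger (all prey gone), Caracal (all prey gone), Serval (all prey gone), African Wildcat (all prey gone) → extinct.
Round 2: Leopard (all prey gone), Lion (all prey gone) → extinct.
No further losses. Total secondary extinctions: 6.

6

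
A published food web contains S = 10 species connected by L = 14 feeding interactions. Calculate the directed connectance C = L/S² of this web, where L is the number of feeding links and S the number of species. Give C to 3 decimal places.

C = 0.140

The web has S = 10 species and L = 14 feeding links.
C = L / S² = 14 / 100 = 0.1400 ≈ 0.140.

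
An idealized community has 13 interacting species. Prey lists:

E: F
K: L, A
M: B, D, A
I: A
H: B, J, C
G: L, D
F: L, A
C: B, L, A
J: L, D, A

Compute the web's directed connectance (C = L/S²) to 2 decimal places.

C = 0.12

The web has S = 13 species and L = 20 feeding links.
C = L / S² = 20 / 169 = 0.1183 ≈ 0.12.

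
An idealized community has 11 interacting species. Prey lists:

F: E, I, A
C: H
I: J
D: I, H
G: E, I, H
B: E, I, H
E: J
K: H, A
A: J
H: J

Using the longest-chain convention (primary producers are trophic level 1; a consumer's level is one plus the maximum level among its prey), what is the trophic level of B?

Trophic level 3

J is a producer → level 1.
E eats J → level 2.
B eats E (level 2); other prey at levels: I 2, H 2 → level 3.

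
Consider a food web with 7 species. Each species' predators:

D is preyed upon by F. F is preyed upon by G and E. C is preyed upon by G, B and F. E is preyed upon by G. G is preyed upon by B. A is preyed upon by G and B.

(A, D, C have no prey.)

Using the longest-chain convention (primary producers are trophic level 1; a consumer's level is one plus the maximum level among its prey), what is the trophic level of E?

Trophic level 3

D is a producer → level 1.
F eats D (level 1); other prey at levels: C 1 → level 2.
E eats F → level 3.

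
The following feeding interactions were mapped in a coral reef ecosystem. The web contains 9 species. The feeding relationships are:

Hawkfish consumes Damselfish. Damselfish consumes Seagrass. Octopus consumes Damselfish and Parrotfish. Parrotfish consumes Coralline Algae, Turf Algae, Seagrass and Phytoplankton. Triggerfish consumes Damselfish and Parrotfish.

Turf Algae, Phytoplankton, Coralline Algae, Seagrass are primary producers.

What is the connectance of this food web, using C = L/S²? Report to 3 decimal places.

The web has S = 9 species and L = 10 feeding links.
C = L / S² = 10 / 81 = 0.1235 ≈ 0.123.

C = 0.123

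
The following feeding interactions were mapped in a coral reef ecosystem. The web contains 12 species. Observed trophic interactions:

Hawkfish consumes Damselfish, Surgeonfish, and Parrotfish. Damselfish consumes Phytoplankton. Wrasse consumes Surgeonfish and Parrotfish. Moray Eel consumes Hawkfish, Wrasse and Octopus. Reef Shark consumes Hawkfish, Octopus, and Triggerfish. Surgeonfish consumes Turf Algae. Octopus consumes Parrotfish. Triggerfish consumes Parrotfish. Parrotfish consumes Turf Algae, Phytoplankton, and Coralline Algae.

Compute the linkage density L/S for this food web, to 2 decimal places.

L/S = 1.50

There are L = 18 links among S = 12 species.
L/S = 18/12 = 1.5000 ≈ 1.50.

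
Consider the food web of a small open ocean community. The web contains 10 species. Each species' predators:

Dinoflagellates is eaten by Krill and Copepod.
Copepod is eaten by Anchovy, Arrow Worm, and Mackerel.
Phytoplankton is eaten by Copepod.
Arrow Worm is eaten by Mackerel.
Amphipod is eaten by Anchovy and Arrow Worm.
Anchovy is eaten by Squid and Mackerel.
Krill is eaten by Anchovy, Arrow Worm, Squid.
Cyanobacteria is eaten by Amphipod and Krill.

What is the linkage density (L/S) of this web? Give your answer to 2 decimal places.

L/S = 1.60

There are L = 16 links among S = 10 species.
L/S = 16/10 = 1.6000 ≈ 1.60.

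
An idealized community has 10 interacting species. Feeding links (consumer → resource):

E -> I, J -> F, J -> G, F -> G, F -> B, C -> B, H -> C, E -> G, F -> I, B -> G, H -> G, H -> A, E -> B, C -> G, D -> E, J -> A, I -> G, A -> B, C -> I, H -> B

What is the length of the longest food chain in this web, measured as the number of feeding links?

One longest chain: G → I → E → D.
It has 4 species and 3 links.

3 links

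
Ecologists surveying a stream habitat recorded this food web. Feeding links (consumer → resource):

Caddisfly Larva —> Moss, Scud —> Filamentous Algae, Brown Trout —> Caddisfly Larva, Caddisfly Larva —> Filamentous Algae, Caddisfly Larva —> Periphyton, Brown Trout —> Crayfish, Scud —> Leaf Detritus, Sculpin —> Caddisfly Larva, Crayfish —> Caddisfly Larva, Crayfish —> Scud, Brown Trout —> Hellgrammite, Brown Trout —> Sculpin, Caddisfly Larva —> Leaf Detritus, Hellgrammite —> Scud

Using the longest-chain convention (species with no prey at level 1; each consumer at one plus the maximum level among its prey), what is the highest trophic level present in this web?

Basal resources (level 1): Periphyton, Leaf Detritus, Filamentous Algae, Moss.
Leaf Detritus → Scud → Crayfish → Brown Trout gives Brown Trout level 4.
No species has a prey at level 4, so no species reaches level 5.

4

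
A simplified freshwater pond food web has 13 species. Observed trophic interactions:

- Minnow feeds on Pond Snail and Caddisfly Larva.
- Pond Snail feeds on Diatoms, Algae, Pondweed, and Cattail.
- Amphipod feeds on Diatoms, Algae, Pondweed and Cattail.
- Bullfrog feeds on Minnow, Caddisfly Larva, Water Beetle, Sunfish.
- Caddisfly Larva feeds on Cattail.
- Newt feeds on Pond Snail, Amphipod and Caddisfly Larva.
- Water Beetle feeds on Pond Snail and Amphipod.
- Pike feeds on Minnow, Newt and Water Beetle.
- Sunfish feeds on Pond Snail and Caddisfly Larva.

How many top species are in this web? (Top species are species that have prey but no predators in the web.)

2

Top species (has prey, but nothing eats it): Bullfrog, Pike.
Count: 2.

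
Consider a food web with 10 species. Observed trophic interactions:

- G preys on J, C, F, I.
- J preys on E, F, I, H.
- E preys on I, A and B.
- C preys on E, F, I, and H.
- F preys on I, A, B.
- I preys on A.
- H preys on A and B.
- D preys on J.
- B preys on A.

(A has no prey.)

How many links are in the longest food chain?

4 links

One longest chain: A → B → E → J → D.
It has 5 species and 4 links.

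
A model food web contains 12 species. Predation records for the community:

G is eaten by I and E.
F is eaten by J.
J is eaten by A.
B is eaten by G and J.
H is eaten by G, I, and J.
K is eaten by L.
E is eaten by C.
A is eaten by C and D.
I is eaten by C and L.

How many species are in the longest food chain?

One longest chain: B → J → A → D.
It has 4 species and 3 links.

4 species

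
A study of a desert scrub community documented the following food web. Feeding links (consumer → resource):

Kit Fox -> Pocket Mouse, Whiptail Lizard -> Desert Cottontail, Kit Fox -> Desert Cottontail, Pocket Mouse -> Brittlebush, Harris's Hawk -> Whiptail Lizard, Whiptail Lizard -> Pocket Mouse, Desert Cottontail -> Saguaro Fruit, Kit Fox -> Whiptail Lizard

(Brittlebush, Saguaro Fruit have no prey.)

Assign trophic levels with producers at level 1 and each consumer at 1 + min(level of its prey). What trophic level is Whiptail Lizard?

Trophic level 3

Brittlebush is a producer → level 1.
Pocket Mouse eats Brittlebush → level 2.
Whiptail Lizard eats Pocket Mouse → level 3.
No prey of Whiptail Lizard is below level 2, so 3 is the minimum.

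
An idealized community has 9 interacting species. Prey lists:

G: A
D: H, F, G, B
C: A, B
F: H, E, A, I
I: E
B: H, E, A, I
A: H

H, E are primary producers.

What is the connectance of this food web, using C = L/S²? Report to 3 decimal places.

The web has S = 9 species and L = 17 feeding links.
C = L / S² = 17 / 81 = 0.2099 ≈ 0.210.

C = 0.210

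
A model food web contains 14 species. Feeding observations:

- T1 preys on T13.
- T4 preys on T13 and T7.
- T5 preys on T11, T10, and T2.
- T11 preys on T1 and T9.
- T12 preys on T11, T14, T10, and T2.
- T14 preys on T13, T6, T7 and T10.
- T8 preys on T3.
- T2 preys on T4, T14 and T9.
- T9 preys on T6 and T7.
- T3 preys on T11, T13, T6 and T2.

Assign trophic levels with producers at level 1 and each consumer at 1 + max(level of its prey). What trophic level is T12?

Trophic level 4

T13 is a producer → level 1.
T4 eats T13 (level 1); other prey at levels: T7 1 → level 2.
T2 eats T4 (level 2); other prey at levels: T14 2, T9 2 → level 3.
T12 eats T2 (level 3); other prey at levels: T10 1, T14 2, T11 3 → level 4.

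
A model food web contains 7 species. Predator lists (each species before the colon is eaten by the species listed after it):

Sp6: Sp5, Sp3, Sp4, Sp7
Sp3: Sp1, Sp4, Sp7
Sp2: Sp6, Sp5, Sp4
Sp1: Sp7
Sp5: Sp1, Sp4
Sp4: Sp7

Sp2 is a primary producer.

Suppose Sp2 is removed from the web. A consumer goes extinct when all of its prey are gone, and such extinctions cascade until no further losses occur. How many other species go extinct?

6

Remove Sp2.
Round 1: Sp6 (all prey gone) → extinct.
Round 2: Sp5 (all prey gone), Sp3 (all prey gone) → extinct.
Round 3: Sp1 (all prey gone), Sp4 (all prey gone) → extinct.
Round 4: Sp7 (all prey gone) → extinct.
No further losses. Total secondary extinctions: 6.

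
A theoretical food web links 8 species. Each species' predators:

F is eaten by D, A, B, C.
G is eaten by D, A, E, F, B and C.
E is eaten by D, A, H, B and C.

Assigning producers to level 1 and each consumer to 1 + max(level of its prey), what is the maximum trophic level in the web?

3

Producers (level 1): G.
G → E → A gives A level 3.
No species has a prey at level 3, so no species reaches level 4.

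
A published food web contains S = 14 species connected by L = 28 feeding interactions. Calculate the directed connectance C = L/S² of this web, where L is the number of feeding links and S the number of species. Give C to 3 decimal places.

C = 0.143

The web has S = 14 species and L = 28 feeding links.
C = L / S² = 28 / 196 = 0.1429 ≈ 0.143.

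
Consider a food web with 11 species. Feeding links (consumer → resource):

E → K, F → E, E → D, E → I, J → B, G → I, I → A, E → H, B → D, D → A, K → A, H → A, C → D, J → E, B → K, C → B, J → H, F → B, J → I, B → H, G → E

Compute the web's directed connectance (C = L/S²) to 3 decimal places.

The web has S = 11 species and L = 21 feeding links.
C = L / S² = 21 / 121 = 0.1736 ≈ 0.174.

C = 0.174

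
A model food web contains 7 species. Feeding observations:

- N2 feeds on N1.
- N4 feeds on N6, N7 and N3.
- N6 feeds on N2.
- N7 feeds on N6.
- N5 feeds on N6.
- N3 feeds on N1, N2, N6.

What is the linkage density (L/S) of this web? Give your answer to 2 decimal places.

There are L = 10 links among S = 7 species.
L/S = 10/7 = 1.4286 ≈ 1.43.

L/S = 1.43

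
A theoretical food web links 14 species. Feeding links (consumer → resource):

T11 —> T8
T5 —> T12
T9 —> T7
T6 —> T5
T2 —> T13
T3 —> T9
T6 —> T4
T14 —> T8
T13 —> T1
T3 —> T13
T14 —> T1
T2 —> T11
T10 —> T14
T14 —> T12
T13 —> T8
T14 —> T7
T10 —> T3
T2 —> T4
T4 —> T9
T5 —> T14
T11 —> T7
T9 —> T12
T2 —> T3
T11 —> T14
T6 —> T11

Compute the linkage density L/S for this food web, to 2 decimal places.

L/S = 1.79

There are L = 25 links among S = 14 species.
L/S = 25/14 = 1.7857 ≈ 1.79.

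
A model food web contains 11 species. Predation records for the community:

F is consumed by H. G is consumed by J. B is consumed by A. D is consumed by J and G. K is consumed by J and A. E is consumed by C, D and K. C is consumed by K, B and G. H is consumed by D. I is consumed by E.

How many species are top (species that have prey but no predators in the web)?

Top species (has prey, but nothing eats it): A, J.
Count: 2.

2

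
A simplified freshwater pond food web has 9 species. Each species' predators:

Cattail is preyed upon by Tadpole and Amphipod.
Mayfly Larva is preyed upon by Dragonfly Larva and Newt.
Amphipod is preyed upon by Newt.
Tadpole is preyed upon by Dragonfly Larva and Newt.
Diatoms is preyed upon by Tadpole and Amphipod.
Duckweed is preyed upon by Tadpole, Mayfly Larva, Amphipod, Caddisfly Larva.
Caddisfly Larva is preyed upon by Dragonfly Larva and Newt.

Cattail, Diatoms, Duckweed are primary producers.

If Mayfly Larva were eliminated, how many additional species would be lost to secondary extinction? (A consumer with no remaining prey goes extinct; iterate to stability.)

0

Remove Mayfly Larva.
Every predator of it retains at least one other prey: Newt still has Amphipod, Tadpole, Caddisfly Larva; Dragonfly Larva still has Tadpole, Caddisfly Larva.
No consumer loses all prey, so no secondary extinctions occur.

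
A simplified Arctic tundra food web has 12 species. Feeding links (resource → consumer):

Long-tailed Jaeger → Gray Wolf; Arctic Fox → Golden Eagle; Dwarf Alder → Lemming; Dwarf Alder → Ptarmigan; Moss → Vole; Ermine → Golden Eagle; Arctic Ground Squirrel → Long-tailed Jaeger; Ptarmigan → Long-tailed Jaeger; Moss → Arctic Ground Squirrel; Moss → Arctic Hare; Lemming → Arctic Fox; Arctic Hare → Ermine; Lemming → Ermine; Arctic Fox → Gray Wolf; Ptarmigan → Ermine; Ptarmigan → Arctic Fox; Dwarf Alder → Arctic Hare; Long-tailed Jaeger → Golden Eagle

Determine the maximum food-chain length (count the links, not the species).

One longest chain: Moss → Arctic Ground Squirrel → Long-tailed Jaeger → Golden Eagle.
It has 4 species and 3 links.

3 links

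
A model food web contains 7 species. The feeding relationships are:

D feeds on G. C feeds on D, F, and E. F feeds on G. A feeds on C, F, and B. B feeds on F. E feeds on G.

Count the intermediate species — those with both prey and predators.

Intermediate species (has both prey and predators): E, D, F, B, C.
Count: 5.

5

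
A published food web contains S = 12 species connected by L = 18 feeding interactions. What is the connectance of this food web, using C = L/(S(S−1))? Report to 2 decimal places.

The web has S = 12 species and L = 18 feeding links.
C = L / (S(S−1)) = 18 / 132 = 0.1364 ≈ 0.14.

C = 0.14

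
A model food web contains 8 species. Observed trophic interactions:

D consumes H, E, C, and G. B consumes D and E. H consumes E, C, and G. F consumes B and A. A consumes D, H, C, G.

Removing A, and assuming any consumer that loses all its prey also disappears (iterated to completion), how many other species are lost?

0

Remove A.
Every predator of it retains at least one other prey: F still has B.
No consumer loses all prey, so no secondary extinctions occur.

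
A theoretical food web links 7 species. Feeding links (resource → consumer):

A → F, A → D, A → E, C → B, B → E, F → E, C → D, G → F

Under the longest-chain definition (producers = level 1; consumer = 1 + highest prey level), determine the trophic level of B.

Trophic level 2

C is a producer → level 1.
B eats C → level 2.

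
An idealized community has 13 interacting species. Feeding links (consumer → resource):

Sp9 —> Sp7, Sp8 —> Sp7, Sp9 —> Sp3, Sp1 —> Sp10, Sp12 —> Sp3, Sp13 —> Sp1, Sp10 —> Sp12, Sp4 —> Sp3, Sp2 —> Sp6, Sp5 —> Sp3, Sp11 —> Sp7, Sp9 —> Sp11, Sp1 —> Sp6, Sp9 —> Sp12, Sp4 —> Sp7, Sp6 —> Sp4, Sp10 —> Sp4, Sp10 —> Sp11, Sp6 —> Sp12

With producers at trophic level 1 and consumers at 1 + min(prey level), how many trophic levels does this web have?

5

Producers (level 1): Sp3, Sp7.
Following each consumer down to its lowest-level prey: Sp3 → Sp4 → Sp6 → Sp1 → Sp13 (levels 1 through 5).
All prey of Sp13 (Sp1 4) are at level 4 or above, so Sp13 is at level 1 + 4 = 5.
Every consumer has at least one prey at level 4 or below, so none exceeds level 5.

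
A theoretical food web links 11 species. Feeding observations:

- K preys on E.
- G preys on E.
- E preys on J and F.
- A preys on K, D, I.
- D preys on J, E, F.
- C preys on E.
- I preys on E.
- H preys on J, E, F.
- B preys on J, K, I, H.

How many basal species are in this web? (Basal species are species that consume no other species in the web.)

2

Basal species (no prey listed): F, J.
Count: 2.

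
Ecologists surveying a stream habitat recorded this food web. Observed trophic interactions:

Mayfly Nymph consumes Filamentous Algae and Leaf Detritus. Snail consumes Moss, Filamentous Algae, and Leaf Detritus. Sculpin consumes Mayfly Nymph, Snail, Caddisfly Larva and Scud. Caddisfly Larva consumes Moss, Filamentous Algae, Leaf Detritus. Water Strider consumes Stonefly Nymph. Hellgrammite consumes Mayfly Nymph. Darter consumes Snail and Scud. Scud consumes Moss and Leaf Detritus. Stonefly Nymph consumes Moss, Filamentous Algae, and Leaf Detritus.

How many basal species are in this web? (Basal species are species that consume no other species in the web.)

3

Basal species (no prey listed): Filamentous Algae, Leaf Detritus, Moss.
Count: 3.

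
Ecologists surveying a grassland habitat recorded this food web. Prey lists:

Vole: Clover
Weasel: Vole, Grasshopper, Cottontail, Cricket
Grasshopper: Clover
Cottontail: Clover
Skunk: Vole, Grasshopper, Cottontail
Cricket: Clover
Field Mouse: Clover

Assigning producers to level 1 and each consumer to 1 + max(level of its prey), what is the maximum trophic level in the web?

3

Producers (level 1): Clover.
Clover → Vole → Skunk gives Skunk level 3.
No species has a prey at level 3, so no species reaches level 4.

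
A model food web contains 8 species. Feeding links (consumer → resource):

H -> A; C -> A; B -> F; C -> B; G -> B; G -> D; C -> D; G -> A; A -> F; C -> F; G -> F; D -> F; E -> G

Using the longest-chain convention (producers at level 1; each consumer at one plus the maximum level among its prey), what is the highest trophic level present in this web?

4

Producers (level 1): F.
F → D → G → E gives E level 4.
No species has a prey at level 4, so no species reaches level 5.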